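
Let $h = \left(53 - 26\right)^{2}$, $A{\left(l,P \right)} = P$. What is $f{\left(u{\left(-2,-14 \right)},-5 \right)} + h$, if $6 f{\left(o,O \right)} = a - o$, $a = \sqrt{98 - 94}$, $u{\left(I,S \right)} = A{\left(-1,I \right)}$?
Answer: $\frac{2189}{3} \approx 729.67$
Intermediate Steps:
$u{\left(I,S \right)} = I$
$a = 2$ ($a = \sqrt{4} = 2$)
$f{\left(o,O \right)} = \frac{1}{3} - \frac{o}{6}$ ($f{\left(o,O \right)} = \frac{2 - o}{6} = \frac{1}{3} - \frac{o}{6}$)
$h = 729$ ($h = 27^{2} = 729$)
$f{\left(u{\left(-2,-14 \right)},-5 \right)} + h = \left(\frac{1}{3} - - \frac{1}{3}\right) + 729 = \left(\frac{1}{3} + \frac{1}{3}\right) + 729 = \frac{2}{3} + 729 = \frac{2189}{3}$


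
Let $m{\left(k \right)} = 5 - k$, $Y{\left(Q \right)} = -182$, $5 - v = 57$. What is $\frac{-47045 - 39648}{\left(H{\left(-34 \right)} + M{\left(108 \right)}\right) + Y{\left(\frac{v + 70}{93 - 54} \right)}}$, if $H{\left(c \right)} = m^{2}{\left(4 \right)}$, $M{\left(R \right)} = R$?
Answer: $\frac{86693}{73} \approx 1187.6$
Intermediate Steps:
$v = -52$ ($v = 5 - 57 = -52$)
$H{\left(c \right)} = 1$ ($H{\left(c \right)} = \left(5 - 4\right)^{2} = 1^{2} = 1$)
$\frac{-47045 - 39648}{\left(H{\left(-34 \right)} + M{\left(108 \right)}\right) + Y{\left(\frac{v + 70}{93 - 54} \right)}} = \frac{-47045 - 39648}{\left(1 + 108\right) - 182} = - \frac{86693}{109 - 182} = - \frac{86693}{-73} = \left(-86693\right) \left(- \frac{1}{73}\right) = \frac{86693}{73}$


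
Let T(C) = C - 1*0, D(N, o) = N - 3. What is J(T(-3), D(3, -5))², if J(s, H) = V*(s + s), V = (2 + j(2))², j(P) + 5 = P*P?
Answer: 36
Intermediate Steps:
j(P) = -5 + P² (j(P) = -5 + P*P = -5 + P²)
D(N, o) = -3 + N
T(C) = C (T(C) = C + 0 = C)
V = 1 (V = (2 + (-5 + 2²))² = (2 + (-5 + 4))² = (2 - 1)² = 1² = 1)
J(s, H) = 2*s (J(s, H) = 1*(s + s) = 1*(2*s) = 2*s)
J(T(-3), D(3, -5))² = (2*(-3))² = (-6)² = 36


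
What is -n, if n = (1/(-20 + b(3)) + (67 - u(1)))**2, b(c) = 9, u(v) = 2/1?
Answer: -509796/121 ≈ -4213.2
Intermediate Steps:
u(v) = 2 (u(v) = 2*1 = 2)
n = 509796/121 (n = (1/(-20 + 9) + (67 - 1*2))**2 = (1/(-11) + (67 - 2))**2 = (-1/11 + 65)**2 = (714/11)**2 = 509796/121 ≈ 4213.2)
-n = -1*509796/121 = -509796/121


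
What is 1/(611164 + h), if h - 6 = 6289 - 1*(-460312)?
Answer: 1/1077771 ≈ 9.2784e-7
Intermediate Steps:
h = 466607 (h = 6 + (6289 - 1*(-460312)) = 6 + (6289 + 460312) = 6 + 466601 = 466607)
1/(611164 + h) = 1/(611164 + 466607) = 1/1077771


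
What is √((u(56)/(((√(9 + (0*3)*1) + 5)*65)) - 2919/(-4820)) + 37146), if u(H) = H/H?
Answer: √5833912749886/12532 ≈ 192.73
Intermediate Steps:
u(H) = 1
√((u(56)/(((√(9 + (0*3)*1) + 5)*65)) - 2919/(-4820)) + 37146) = √((1/((√(9 + (0*3)*1) + 5)*65) - 2919/(-4820)) + 37146) = √((1/((√(9 + 0*1) + 5)*65) - 2919*(-1/4820)) + 37146) = √((1/((√(9 + 0) + 5)*65) + 2919/4820) + 37146) = √((1/((√9 + 5)*65) + 2919/4820) + 37146) = √((1/((3 + 5)*65) + 2919/4820) + 37146) = √((1/(8*65) + 2919/4820) + 37146) = √((1/520 + 2919/4820) + 37146) = √(15227/25064 + 37146) = √(931042571/25064) = √5833912749886/12532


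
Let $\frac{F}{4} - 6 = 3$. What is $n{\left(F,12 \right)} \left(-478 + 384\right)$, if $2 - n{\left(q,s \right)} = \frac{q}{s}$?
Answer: $94$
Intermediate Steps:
$F = 36$ ($F = 24 + 4 \cdot 3 = 24 + 12 = 36$)
$n{\left(q,s \right)} = 2 - \frac{q}{s}$
$n{\left(F,12 \right)} \left(-478 + 384\right) = \left(2 - \frac{36}{12}\right) \left(-478 + 384\right) = \left(2 - 36 \cdot \frac{1}{12}\right) \left(-94\right) = \left(2 - 3\right) \left(-94\right) = \left(-1\right) \left(-94\right) = 94$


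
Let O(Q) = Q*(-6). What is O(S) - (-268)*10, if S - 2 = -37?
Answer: 2890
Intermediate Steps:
S = -35 (S = 2 - 37 = -35)
O(Q) = -6*Q
O(S) - (-268)*10 = -6*(-35) - (-268)*10 = 210 - 1*(-2680) = 210 + 2680 = 2890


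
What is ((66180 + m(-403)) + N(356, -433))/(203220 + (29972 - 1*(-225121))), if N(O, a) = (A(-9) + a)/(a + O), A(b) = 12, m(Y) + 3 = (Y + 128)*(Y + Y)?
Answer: 7387700/11763367 ≈ 0.62803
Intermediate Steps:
m(Y) = -3 + 2*Y*(128 + Y) (m(Y) = -3 + (Y + 128)*(Y + Y) = -3 + (128 + Y)*(2*Y) = -3 + 2*Y*(128 + Y))
N(O, a) = (12 + a)/(O + a) (N(O, a) = (12 + a)/(a + O) = (12 + a)/(O + a))
((66180 + m(-403)) + N(356, -433))/(203220 + (29972 - 1*(-225121))) = ((66180 + (-3 + 2*(-403)² + 256*(-403))) + (12 - 433)/(356 - 433))/(203220 + (29972 - 1*(-225121))) = ((66180 + (-3 + 2*162409 - 103168)) - 421/(-77))/(203220 + (29972 + 225121)) = ((66180 + (-3 + 324818 - 103168)) - 1/77*(-421))/(203220 + 255093) = ((66180 + 221647) + 421/77)/458313 = (287827 + 421/77)*(1/458313) = (22163100/77)*(1/458313) = 7387700/11763367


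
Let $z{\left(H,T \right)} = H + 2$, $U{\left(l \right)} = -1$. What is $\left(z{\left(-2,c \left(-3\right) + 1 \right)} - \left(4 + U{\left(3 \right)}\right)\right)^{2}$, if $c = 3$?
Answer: $9$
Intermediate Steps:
$z{\left(H,T \right)} = 2 + H$
$\left(z{\left(-2,c \left(-3\right) + 1 \right)} - \left(4 + U{\left(3 \right)}\right)\right)^{2} = \left(\left(2 - 2\right) - 3\right)^{2} = \left(0 + \left(-4 + 1\right)\right)^{2} = \left(0 - 3\right)^{2} = \left(-3\right)^{2} = 9$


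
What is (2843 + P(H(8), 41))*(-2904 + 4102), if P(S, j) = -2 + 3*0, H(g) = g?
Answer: 3403518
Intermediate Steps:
P(S, j) = -2 (P(S, j) = -2 + 0 = -2)
(2843 + P(H(8), 41))*(-2904 + 4102) = (2843 - 2)*(-2904 + 4102) = 2841*1198 = 3403518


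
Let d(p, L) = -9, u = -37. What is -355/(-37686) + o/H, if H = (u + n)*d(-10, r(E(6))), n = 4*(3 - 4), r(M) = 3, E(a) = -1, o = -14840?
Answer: -186376415/4635378 ≈ -40.207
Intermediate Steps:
n = -4 (n = 4*(-1) = -4)
H = 369 (H = (-37 - 4)*(-9) = -41*(-9) = 369)
-355/(-37686) + o/H = -355/(-37686) - 14840/369 = -355*(-1/37686) - 14840*1/369 = 355/37686 - 14840/369 = -186376415/4635378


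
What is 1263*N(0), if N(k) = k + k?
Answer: 0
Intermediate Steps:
N(k) = 2*k
1263*N(0) = 1263*(2*0) = 1263*0 = 0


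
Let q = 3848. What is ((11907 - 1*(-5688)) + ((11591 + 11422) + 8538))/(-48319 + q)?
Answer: -49146/44471 ≈ -1.1051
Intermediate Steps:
((11907 - 1*(-5688)) + ((11591 + 11422) + 8538))/(-48319 + q) = ((11907 - 1*(-5688)) + ((11591 + 11422) + 8538))/(-48319 + 3848) = ((11907 + 5688) + (23013 + 8538))/(-44471) = (17595 + 31551)*(-1/44471) = 49146*(-1/44471) = -49146/44471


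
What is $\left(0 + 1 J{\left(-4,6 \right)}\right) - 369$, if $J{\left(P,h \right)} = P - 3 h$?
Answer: $-391$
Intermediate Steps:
$\left(0 + 1 J{\left(-4,6 \right)}\right) - 369 = \left(0 + 1 \left(-4 - 18\right)\right) - 369 = \left(0 + 1 \left(-22\right)\right) - 369 = \left(0 - 22\right) - 369 = -22 - 369 = -391$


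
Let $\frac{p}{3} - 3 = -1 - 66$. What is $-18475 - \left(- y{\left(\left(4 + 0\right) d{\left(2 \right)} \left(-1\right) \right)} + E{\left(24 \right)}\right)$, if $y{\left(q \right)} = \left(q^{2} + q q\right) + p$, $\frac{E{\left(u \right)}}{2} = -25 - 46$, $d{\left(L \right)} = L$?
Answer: $-18397$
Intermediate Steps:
$E{\left(u \right)} = -142$ ($E{\left(u \right)} = 2 \left(-25 - 46\right) = 2 \left(-71\right) = -142$)
$p = -192$ ($p = 9 + 3 \left(-1 - 66\right) = 9 + 3 \left(-67\right) = 9 - 201 = -192$)
$y{\left(q \right)} = -192 + 2 q^{2}$ ($y{\left(q \right)} = \left(q^{2} + q q\right) - 192 = \left(q^{2} + q^{2}\right) - 192 = 2 q^{2} - 192 = -192 + 2 q^{2}$)
$-18475 - \left(- y{\left(\left(4 + 0\right) d{\left(2 \right)} \left(-1\right) \right)} + E{\left(24 \right)}\right) = -18475 - \left(50 - 2 \cdot 4 \left(4 + 0\right)^{2}\right) = -18475 + \left(\left(-192 + 2 \left(4 \cdot 2 \left(-1\right)\right)^{2}\right) + 142\right) = -18475 + \left(\left(-192 + 2 \left(8 \left(-1\right)\right)^{2}\right) + 142\right) = -18475 + \left(\left(-192 + 2 \left(-8\right)^{2}\right) + 142\right) = -18475 + \left(\left(-192 + 2 \cdot 64\right) + 142\right) = -18475 + \left(\left(-192 + 128\right) + 142\right) = -18475 + \left(-64 + 142\right) = -18475 + 78 = -18397$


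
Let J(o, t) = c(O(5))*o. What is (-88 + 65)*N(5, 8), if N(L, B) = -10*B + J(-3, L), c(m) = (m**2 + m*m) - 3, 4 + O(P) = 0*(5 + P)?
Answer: 3841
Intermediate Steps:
O(P) = -4 (O(P) = -4 + 0*(5 + P) = -4 + 0 = -4)
c(m) = -3 + 2*m**2 (c(m) = (m**2 + m**2) - 3 = 2*m**2 - 3 = -3 + 2*m**2)
J(o, t) = 29*o (J(o, t) = (-3 + 2*(-4)**2)*o = (-3 + 2*16)*o = (-3 + 32)*o = 29*o)
N(L, B) = -87 - 10*B (N(L, B) = -10*B + 29*(-3) = -10*B - 87 = -87 - 10*B)
(-88 + 65)*N(5, 8) = (-88 + 65)*(-87 - 10*8) = -23*(-87 - 80) = -23*(-167) = 3841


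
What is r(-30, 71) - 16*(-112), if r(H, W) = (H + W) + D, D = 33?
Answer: 1866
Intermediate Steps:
r(H, W) = 33 + H + W (r(H, W) = (H + W) + 33 = 33 + H + W)
r(-30, 71) - 16*(-112) = (33 - 30 + 71) - 16*(-112) = 74 + 1792 = 1866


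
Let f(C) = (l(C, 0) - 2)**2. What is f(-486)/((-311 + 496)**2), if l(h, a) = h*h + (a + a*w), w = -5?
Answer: 55787605636/34225 ≈ 1.6300e+6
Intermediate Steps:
l(h, a) = h**2 - 4*a (l(h, a) = h*h + (a + a*(-5)) = h**2 + (a - 5*a) = h**2 - 4*a)
f(C) = (-2 + C**2)**2 (f(C) = ((C**2 - 4*0) - 2)**2 = ((C**2 + 0) - 2)**2 = (C**2 - 2)**2 = (-2 + C**2)**2)
f(-486)/((-311 + 496)**2) = (-2 + (-486)**2)**2/((-311 + 496)**2) = (-2 + 236196)**2/(185**2) = 236194**2/34225 = 55787605636*(1/34225) = 55787605636/34225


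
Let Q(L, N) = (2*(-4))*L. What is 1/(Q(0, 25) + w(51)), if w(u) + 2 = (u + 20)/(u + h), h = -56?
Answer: -5/81 ≈ -0.061728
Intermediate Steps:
Q(L, N) = -8*L
w(u) = -2 + (20 + u)/(-56 + u) (w(u) = -2 + (u + 20)/(u - 56) = -2 + (20 + u)/(-56 + u))
1/(Q(0, 25) + w(51)) = 1/(-8*0 + (132 - 1*51)/(-56 + 51)) = 1/(0 + (132 - 51)/(-5)) = 1/(0 - 1/5*81) = 1/(0 - 81/5) = 1/(-81/5) = -5/81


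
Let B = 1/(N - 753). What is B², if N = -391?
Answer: 1/1308736 ≈ 7.6410e-7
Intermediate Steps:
B = -1/1144 (B = 1/(-391 - 753) = 1/(-1144) = -1/1144 ≈ -0.00087413)
B² = (-1/1144)² = 1/1308736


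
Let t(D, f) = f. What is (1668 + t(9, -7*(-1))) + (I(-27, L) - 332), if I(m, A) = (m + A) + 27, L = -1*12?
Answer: 1331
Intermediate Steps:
L = -12
I(m, A) = 27 + A + m (I(m, A) = (A + m) + 27 = 27 + A + m)
(1668 + t(9, -7*(-1))) + (I(-27, L) - 332) = (1668 - 7*(-1)) + ((27 - 12 - 27) - 332) = (1668 + 7) + (-12 - 332) = 1675 - 344 = 1331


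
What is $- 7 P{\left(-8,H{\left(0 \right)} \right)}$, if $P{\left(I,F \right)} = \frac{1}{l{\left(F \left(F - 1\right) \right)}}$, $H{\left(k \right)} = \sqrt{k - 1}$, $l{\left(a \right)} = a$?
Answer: $\frac{7}{2} - \frac{7 i}{2} \approx 3.5 - 3.5 i$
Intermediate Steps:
$H{\left(k \right)} = \sqrt{-1 + k}$
$P{\left(I,F \right)} = \frac{1}{F \left(-1 + F\right)}$ ($P{\left(I,F \right)} = \frac{1}{F \left(F - 1\right)} = \frac{1}{F \left(-1 + F\right)}$)
$- 7 P{\left(-8,H{\left(0 \right)} \right)} = - 7 \frac{1}{\sqrt{-1 + 0} \left(-1 + \sqrt{-1 + 0}\right)} = - 7 \frac{1}{\sqrt{-1} \left(-1 + \sqrt{-1}\right)} = - 7 \frac{1}{i \left(-1 + i\right)} = - 7 - i \frac{-1 - i}{2} = - 7 \left(- \frac{i \left(-1 - i\right)}{2}\right) = \frac{7 i \left(-1 - i\right)}{2}$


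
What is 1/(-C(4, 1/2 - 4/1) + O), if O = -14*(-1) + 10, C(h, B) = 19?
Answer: ⅕ ≈ 0.20000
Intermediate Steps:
O = 24 (O = 14 + 10 = 24)
1/(-C(4, 1/2 - 4/1) + O) = 1/(-1*19 + 24) = 1/(-19 + 24) = 1/5 = ⅕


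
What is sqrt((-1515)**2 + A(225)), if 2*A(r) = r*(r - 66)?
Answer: 15*sqrt(41122)/2 ≈ 1520.9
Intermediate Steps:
A(r) = r*(-66 + r)/2 (A(r) = (r*(r - 66))/2 = (r*(-66 + r))/2 = r*(-66 + r)/2)
sqrt((-1515)**2 + A(225)) = sqrt((-1515)**2 + (1/2)*225*(-66 + 225)) = sqrt(2295225 + (1/2)*225*159) = sqrt(2295225 + 35775/2) = sqrt(4626225/2) = 15*sqrt(41122)/2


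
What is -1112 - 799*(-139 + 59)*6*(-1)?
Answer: -384632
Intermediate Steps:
-1112 - 799*(-139 + 59)*6*(-1) = -1112 - (-63920)*(-6) = -1112 - 799*480 = -1112 - 383520 = -384632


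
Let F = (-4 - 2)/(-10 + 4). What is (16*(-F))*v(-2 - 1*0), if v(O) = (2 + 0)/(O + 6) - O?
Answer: -40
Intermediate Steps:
F = 1 (F = -6/(-6) = -6*(-⅙) = 1)
v(O) = -O + 2/(6 + O) (v(O) = 2/(6 + O) - O = -O + 2/(6 + O))
(16*(-F))*v(-2 - 1*0) = (16*(-1*1))*((2 - (-2 - 1*0)² - 6*(-2 - 1*0))/(6 + (-2 - 1*0))) = (16*(-1))*((2 - (-2 + 0)² - 6*(-2 + 0))/(6 + (-2 + 0))) = -16*(2 - 1*(-2)² - 6*(-2))/(6 - 2) = -16*(2 - 1*4 + 12)/4 = -4*(2 - 4 + 12) = -4*10 = -16*5/2 = -40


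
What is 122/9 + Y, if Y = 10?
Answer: 212/9 ≈ 23.556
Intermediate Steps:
122/9 + Y = 122/9 + 10 = 212/9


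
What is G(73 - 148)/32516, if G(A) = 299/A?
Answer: -299/2438700 ≈ -0.00012261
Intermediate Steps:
G(73 - 148)/32516 = (299/(73 - 148))/32516 = (299/(-75))*(1/32516) = (299*(-1/75))*(1/32516) = -299/75*1/32516 = -299/2438700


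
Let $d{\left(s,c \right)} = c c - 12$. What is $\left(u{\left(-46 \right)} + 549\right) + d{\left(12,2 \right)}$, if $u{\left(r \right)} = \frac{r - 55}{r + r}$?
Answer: $\frac{49873}{92} \approx 542.1$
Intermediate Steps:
$d{\left(s,c \right)} = -12 + c^{2}$ ($d{\left(s,c \right)} = c^{2} - 12 = -12 + c^{2}$)
$u{\left(r \right)} = \frac{-55 + r}{2 r}$
$\left(u{\left(-46 \right)} + 549\right) + d{\left(12,2 \right)} = \left(\frac{-55 - 46}{2 \left(-46\right)} + 549\right) - \left(12 - 2^{2}\right) = \left(\frac{1}{2} \left(- \frac{1}{46}\right) \left(-101\right) + 549\right) + \left(-12 + 4\right) = \left(\frac{101}{92} + 549\right) - 8 = \frac{50609}{92} - 8 = \frac{49873}{92}$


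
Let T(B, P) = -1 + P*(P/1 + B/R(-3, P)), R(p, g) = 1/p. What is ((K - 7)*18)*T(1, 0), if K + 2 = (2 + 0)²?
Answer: 90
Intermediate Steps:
R(p, g) = 1/p
K = 2 (K = -2 + (2 + 0)² = -2 + 2² = -2 + 4 = 2)
T(B, P) = -1 + P*(P - 3*B) (T(B, P) = -1 + P*(P/1 + B/(1/(-3))) = -1 + P*(P*1 + B/(-⅓)) = -1 + P*(P + B*(-3)) = -1 + P*(P - 3*B))
((K - 7)*18)*T(1, 0) = ((2 - 7)*18)*(-1 + 0² - 3*1*0) = (-5*18)*(-1 + 0 + 0) = -90*(-1) = 90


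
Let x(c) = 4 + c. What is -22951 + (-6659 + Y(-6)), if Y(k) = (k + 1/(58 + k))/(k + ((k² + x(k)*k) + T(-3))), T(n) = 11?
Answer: -81605471/2756 ≈ -29610.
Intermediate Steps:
Y(k) = (k + 1/(58 + k))/(11 + k + k² + k*(4 + k)) (Y(k) = (k + 1/(58 + k))/(k + ((k² + (4 + k)*k) + 11)) = (k + 1/(58 + k))/(k + ((k² + k*(4 + k)) + 11)) = (k + 1/(58 + k))/(k + (11 + k² + k*(4 + k))) = (k + 1/(58 + k))/(11 + k + k² + k*(4 + k)))
-22951 + (-6659 + Y(-6)) = -22951 + (-6659 + (1 + (-6)² + 58*(-6))/(638 + 2*(-6)³ + 121*(-6)² + 301*(-6))) = -22951 + (-6659 + (1 + 36 - 348)/(638 + 2*(-216) + 121*36 - 1806)) = -22951 + (-6659 - 311/(638 - 432 + 4356 - 1806)) = -22951 + (-6659 - 311/2756) = -22951 - 18352515/2756 = -81605471/2756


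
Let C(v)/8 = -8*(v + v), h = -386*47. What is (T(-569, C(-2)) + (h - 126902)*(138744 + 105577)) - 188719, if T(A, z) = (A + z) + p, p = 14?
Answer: -35437484142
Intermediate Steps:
h = -18142
C(v) = -128*v (C(v) = 8*(-8*(v + v)) = 8*(-16*v) = -128*v)
T(A, z) = 14 + A + z (T(A, z) = (A + z) + 14 = 14 + A + z)
(T(-569, C(-2)) + (h - 126902)*(138744 + 105577)) - 188719 = ((14 - 569 - 128*(-2)) + (-18142 - 126902)*(138744 + 105577)) - 188719 = ((14 - 569 + 256) - 145044*244321) - 188719 = (-299 - 35437295124) - 188719 = -35437295423 - 188719 = -35437484142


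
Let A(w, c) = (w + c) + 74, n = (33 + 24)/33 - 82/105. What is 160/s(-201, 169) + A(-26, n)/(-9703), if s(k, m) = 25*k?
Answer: -27695903/750866655 ≈ -0.036885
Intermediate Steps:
n = 1093/1155 (n = 57*(1/33) - 82*1/105 = 19/11 - 82/105 = 1093/1155 ≈ 0.94632)
A(w, c) = 74 + c + w (A(w, c) = (c + w) + 74 = 74 + c + w)
160/s(-201, 169) + A(-26, n)/(-9703) = 160/((25*(-201))) + (74 + 1093/1155 - 26)/(-9703) = 160/(-5025) + (56533/1155)*(-1/9703) = 160*(-1/5025) - 56533/11206965 = -32/1005 - 56533/11206965 = -27695903/750866655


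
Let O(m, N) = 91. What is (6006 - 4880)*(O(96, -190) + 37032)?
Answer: 41800498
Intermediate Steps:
(6006 - 4880)*(O(96, -190) + 37032) = (6006 - 4880)*(91 + 37032) = 1126*37123 = 41800498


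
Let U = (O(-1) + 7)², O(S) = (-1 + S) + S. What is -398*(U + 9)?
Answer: -9950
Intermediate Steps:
O(S) = -1 + 2*S
U = 16 (U = ((-1 + 2*(-1)) + 7)² = ((-1 - 2) + 7)² = (-3 + 7)² = 4² = 16)
-398*(U + 9) = -398*(16 + 9) = -398*25 = -9950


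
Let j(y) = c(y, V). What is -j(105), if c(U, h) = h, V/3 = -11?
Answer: 33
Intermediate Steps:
V = -33 (V = 3*(-11) = -33)
j(y) = -33
-j(105) = -1*(-33) = 33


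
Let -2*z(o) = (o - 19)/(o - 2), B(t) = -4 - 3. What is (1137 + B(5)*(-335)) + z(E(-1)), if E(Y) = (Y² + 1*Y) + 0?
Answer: 13909/4 ≈ 3477.3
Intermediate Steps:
B(t) = -7
E(Y) = Y + Y² (E(Y) = (Y² + Y) + 0 = (Y + Y²) + 0 = Y + Y²)
z(o) = -(-19 + o)/(2*(-2 + o)) (z(o) = -(o - 19)/(2*(o - 2)) = -(-19 + o)/(2*(-2 + o)))
(1137 + B(5)*(-335)) + z(E(-1)) = (1137 - 7*(-335)) + (19 - (-1)*(1 - 1))/(2*(-2 - (1 - 1))) = (1137 + 2345) + (19 - (-1)*0)/(2*(-2 - 1*0)) = 3482 + (19 - 1*0)/(2*(-2 + 0)) = 3482 + (½)*(19 + 0)/(-2) = 3482 + (½)*(-½)*19 = 3482 - 19/4 = 13909/4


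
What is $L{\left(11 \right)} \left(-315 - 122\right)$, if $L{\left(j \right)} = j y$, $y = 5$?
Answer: $-24035$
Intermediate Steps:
$L{\left(j \right)} = 5 j$ ($L{\left(j \right)} = j 5 = 5 j$)
$L{\left(11 \right)} \left(-315 - 122\right) = 5 \cdot 11 \left(-315 - 122\right) = 55 \left(-437\right) = -24035$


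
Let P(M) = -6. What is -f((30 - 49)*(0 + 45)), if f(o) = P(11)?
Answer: 6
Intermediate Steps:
f(o) = -6
-f((30 - 49)*(0 + 45)) = -1*(-6) = 6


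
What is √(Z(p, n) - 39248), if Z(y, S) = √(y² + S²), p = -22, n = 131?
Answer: √(-39248 + √17645) ≈ 197.78*I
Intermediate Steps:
Z(y, S) = √(S² + y²)
√(Z(p, n) - 39248) = √(√(131² + (-22)²) - 39248) = √(√(17161 + 484) - 39248) = √(√17645 - 39248) = √(-39248 + √17645)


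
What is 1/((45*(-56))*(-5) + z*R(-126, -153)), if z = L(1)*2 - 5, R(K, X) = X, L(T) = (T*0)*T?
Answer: 1/13365 ≈ 7.4822e-5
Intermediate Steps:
L(T) = 0 (L(T) = 0*T = 0)
z = -5 (z = 0*2 - 5 = 0 - 5 = -5)
1/((45*(-56))*(-5) + z*R(-126, -153)) = 1/((45*(-56))*(-5) - 5*(-153)) = 1/(-2520*(-5) + 765) = 1/(12600 + 765) = 1/13365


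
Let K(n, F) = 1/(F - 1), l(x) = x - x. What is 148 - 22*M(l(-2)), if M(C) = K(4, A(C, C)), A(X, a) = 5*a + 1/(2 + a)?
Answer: 192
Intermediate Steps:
l(x) = 0
A(X, a) = 1/(2 + a) + 5*a
K(n, F) = 1/(-1 + F)
M(C) = 1/(-1 + (1 + 5*C² + 10*C)/(2 + C))
148 - 22*M(l(-2)) = 148 - 22*(2 + 0)/(-1 + 5*0² + 9*0) = 148 - 22*2/(-1 + 5*0 + 0) = 148 - 22*2/(-1 + 0 + 0) = 148 - 22*2/(-1) = 148 - (-22)*2 = 148 - 22*(-2) = 148 + 44 = 192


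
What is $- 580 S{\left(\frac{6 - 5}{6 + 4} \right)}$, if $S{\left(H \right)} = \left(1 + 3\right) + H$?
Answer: $-2378$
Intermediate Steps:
$S{\left(H \right)} = 4 + H$
$- 580 S{\left(\frac{6 - 5}{6 + 4} \right)} = - 580 \left(4 + \frac{6 - 5}{6 + 4}\right) = - 580 \left(4 + 1 \cdot \frac{1}{10}\right) = - 580 \left(4 + \frac{1}{10}\right) = \left(-580\right) \frac{41}{10} = -2378$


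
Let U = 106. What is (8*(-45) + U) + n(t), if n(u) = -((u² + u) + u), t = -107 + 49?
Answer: -3502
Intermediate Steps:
t = -58
n(u) = -u² - 2*u (n(u) = -((u + u²) + u) = -(u² + 2*u) = -u² - 2*u)
(8*(-45) + U) + n(t) = (8*(-45) + 106) - 1*(-58)*(2 - 58) = (-360 + 106) - 1*(-58)*(-56) = -254 - 3248 = -3502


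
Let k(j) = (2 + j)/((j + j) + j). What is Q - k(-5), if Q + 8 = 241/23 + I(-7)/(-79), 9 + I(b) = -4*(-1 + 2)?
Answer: 22193/9085 ≈ 2.4428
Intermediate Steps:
I(b) = -13 (I(b) = -9 - 4*(-1 + 2) = -9 - 4*1 = -9 - 4 = -13)
k(j) = (2 + j)/(3*j) (k(j) = (2 + j)/(2*j + j) = (2 + j)/((3*j)) = (2 + j)*(1/(3*j)) = (2 + j)/(3*j))
Q = 4802/1817 (Q = -8 + (241/23 - 13/(-79)) = -8 + (241*(1/23) - 13*(-1/79)) = -8 + (241/23 + 13/79) = -8 + 19338/1817 = 4802/1817 ≈ 2.6428)
Q - k(-5) = 4802/1817 - (2 - 5)/(3*(-5)) = 4802/1817 - (-1)*(-3)/(3*5) = 4802/1817 - 1*⅕ = 4802/1817 - ⅕ = 22193/9085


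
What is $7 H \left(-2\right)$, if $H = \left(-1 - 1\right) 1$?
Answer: $28$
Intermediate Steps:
$H = -2$ ($H = \left(-2\right) 1 = -2$)
$7 H \left(-2\right) = 7 \left(-2\right) \left(-2\right) = \left(-14\right) \left(-2\right) = 28$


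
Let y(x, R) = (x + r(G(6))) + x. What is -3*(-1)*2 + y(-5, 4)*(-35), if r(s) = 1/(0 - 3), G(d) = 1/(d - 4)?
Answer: 1103/3 ≈ 367.67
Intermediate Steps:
G(d) = 1/(-4 + d)
r(s) = -1/3 (r(s) = 1/(-3) = -1/3)
y(x, R) = -1/3 + 2*x (y(x, R) = (x - 1/3) + x = (-1/3 + x) + x = -1/3 + 2*x)
-3*(-1)*2 + y(-5, 4)*(-35) = -3*(-1)*2 + (-1/3 + 2*(-5))*(-35) = 3*2 + (-1/3 - 10)*(-35) = 6 - 31/3*(-35) = 6 + 1085/3 = 1103/3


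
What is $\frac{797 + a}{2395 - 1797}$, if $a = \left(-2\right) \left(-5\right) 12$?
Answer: $\frac{917}{598} \approx 1.5334$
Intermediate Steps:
$a = 120$ ($a = 10 \cdot 12 = 120$)
$\frac{797 + a}{2395 - 1797} = \frac{797 + 120}{2395 - 1797} = \frac{917}{598}$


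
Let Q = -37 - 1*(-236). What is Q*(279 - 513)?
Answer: -46566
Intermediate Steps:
Q = 199 (Q = -37 + 236 = 199)
Q*(279 - 513) = 199*(279 - 513) = 199*(-234) = -46566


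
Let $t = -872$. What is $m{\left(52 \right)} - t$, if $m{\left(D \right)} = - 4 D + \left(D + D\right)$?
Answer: $768$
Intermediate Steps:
$m{\left(D \right)} = - 2 D$ ($m{\left(D \right)} = - 4 D + 2 D = - 2 D$)
$m{\left(52 \right)} - t = \left(-2\right) 52 - -872 = -104 + 872 = 768$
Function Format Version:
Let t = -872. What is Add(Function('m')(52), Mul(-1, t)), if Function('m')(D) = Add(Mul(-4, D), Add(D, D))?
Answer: 768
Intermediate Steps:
Function('m')(D) = Mul(-2, D) (Function('m')(D) = Add(Mul(-4, D), Mul(2, D)) = Mul(-2, D))
Add(Function('m')(52), Mul(-1, t)) = Add(Mul(-2, 52), Mul(-1, -872)) = Add(-104, 872) = 768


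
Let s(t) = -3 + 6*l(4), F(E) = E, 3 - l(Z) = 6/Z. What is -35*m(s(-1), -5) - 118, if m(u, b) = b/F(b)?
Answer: -153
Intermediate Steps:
l(Z) = 3 - 6/Z
s(t) = 6 (s(t) = -3 + 6*(3 - 6/4) = -3 + 6*(3 - 6*¼) = -3 + 6*(3 - 3/2) = -3 + 6*(3/2) = -3 + 9 = 6)
m(u, b) = 1 (m(u, b) = b/b = 1)
-35*m(s(-1), -5) - 118 = -35*1 - 118 = -35 - 118 = -153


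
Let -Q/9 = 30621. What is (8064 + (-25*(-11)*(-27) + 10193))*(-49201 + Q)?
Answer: -3518125280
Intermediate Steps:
Q = -275589 (Q = -9*30621 = -275589)
(8064 + (-25*(-11)*(-27) + 10193))*(-49201 + Q) = (8064 + (-25*(-11)*(-27) + 10193))*(-49201 - 275589) = (8064 + (275*(-27) + 10193))*(-324790) = (8064 + (-7425 + 10193))*(-324790) = (8064 + 2768)*(-324790) = 10832*(-324790) = -3518125280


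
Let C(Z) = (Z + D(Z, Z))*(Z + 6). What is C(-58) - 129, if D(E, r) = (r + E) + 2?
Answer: 8815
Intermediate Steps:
D(E, r) = 2 + E + r (D(E, r) = (E + r) + 2 = 2 + E + r)
C(Z) = (2 + 3*Z)*(6 + Z) (C(Z) = (Z + (2 + Z + Z))*(Z + 6) = (Z + (2 + 2*Z))*(6 + Z) = (2 + 3*Z)*(6 + Z))
C(-58) - 129 = (12 + 3*(-58)² + 20*(-58)) - 129 = (12 + 3*3364 - 1160) - 129 = (12 + 10092 - 1160) - 129 = 8944 - 129 = 8815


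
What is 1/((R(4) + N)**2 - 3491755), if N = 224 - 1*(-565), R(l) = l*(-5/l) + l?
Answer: -1/2870811 ≈ -3.4833e-7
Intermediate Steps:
R(l) = -5 + l
N = 789 (N = 224 + 565 = 789)
1/((R(4) + N)**2 - 3491755) = 1/(((-5 + 4) + 789)**2 - 3491755) = 1/((-1 + 789)**2 - 3491755) = 1/(788**2 - 3491755) = 1/(620944 - 3491755) = 1/(-2870811) = -1/2870811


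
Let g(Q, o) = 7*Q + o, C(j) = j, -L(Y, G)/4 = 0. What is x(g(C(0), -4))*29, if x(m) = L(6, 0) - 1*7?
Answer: -203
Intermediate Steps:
L(Y, G) = 0 (L(Y, G) = -4*0 = 0)
g(Q, o) = o + 7*Q
x(m) = -7 (x(m) = 0 - 1*7 = 0 - 7 = -7)
x(g(C(0), -4))*29 = -7*29 = -203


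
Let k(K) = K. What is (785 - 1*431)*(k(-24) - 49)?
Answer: -25842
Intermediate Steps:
(785 - 1*431)*(k(-24) - 49) = (785 - 1*431)*(-24 - 49) = (785 - 431)*(-73) = 354*(-73) = -25842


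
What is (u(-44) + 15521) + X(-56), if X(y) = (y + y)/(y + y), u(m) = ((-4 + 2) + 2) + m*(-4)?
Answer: 15698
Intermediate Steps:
u(m) = -4*m (u(m) = (-2 + 2) - 4*m = 0 - 4*m = -4*m)
X(y) = 1 (X(y) = (2*y)/((2*y)) = (2*y)*(1/(2*y)) = 1)
(u(-44) + 15521) + X(-56) = (-4*(-44) + 15521) + 1 = (176 + 15521) + 1 = 15697 + 1 = 15698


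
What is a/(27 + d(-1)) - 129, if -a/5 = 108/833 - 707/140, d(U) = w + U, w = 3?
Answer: -12383039/96628 ≈ -128.15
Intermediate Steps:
d(U) = 3 + U
a = 81973/3332 (a = -5*(108/833 - 707/140) = -5*(108*(1/833) - 707*1/140) = -5*(108/833 - 101/20) = -5*(-81973/16660) = 81973/3332 ≈ 24.602)
a/(27 + d(-1)) - 129 = (81973/3332)/(27 + (3 - 1)) - 129 = (81973/3332)/(27 + 2) - 129 = (81973/3332)/29 - 129 = (1/29)*(81973/3332) - 129 = 81973/96628 - 129 = -12383039/96628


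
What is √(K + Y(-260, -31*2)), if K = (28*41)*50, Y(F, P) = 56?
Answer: 12*√399 ≈ 239.70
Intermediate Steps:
K = 57400 (K = 1148*50 = 57400)
√(K + Y(-260, -31*2)) = √(57400 + 56) = √57456 = 12*√399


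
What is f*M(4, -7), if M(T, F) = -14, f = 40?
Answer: -560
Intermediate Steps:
f*M(4, -7) = 40*(-14) = -560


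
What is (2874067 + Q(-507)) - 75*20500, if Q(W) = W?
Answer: 1336060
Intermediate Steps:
(2874067 + Q(-507)) - 75*20500 = (2874067 - 507) - 75*20500 = 2873560 - 1537500 = 1336060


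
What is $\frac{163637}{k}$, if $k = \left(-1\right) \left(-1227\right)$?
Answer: $\frac{163637}{1227} \approx 133.36$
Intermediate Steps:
$k = 1227$
$\frac{163637}{k} = \frac{163637}{1227}$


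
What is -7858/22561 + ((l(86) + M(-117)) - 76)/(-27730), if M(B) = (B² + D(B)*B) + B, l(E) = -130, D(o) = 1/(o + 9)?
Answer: -1246745057/1501479672 ≈ -0.83034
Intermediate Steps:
D(o) = 1/(9 + o)
M(B) = B + B² + B/(9 + B) (M(B) = (B² + B/(9 + B)) + B = B + B² + B/(9 + B))
-7858/22561 + ((l(86) + M(-117)) - 76)/(-27730) = -7858/22561 + ((-130 - 117*(1 + (1 - 117)*(9 - 117))/(9 - 117)) - 76)/(-27730) = -7858*1/22561 + ((-130 - 117*(1 - 116*(-108))/(-108)) - 76)*(-1/27730) = -7858/22561 + ((-130 - 117*(-1/108)*(1 + 12528)) - 76)*(-1/27730) = -7858/22561 + ((-130 - 117*(-1/108)*12529) - 76)*(-1/27730) = -7858/22561 + ((-130 + 162877/12) - 76)*(-1/27730) = -7858/22561 + (161317/12 - 76)*(-1/27730) = -7858/22561 + (160405/12)*(-1/27730) = -7858/22561 - 32081/66552 = -1246745057/1501479672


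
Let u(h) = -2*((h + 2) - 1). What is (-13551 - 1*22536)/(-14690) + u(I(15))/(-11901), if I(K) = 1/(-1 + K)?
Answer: 1002173353/407926610 ≈ 2.4567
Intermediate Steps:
u(h) = -2 - 2*h (u(h) = -2*((2 + h) - 1) = -2*(1 + h) = -2 - 2*h)
(-13551 - 1*22536)/(-14690) + u(I(15))/(-11901) = (-13551 - 1*22536)/(-14690) + (-2 - 2/(-1 + 15))/(-11901) = (-13551 - 22536)*(-1/14690) + (-2 - 2/14)*(-1/11901) = -36087*(-1/14690) + (-2 - 2*1/14)*(-1/11901) = 36087/14690 + (-2 - ⅐)*(-1/11901) = 36087/14690 - 15/7*(-1/11901) = 36087/14690 + 5/27769 = 1002173353/407926610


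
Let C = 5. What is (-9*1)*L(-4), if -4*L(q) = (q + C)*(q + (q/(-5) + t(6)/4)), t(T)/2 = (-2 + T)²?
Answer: 54/5 ≈ 10.800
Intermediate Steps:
t(T) = 2*(-2 + T)²
L(q) = -(5 + q)*(8 + 4*q/5)/4 (L(q) = -(q + 5)*(q + (q/(-5) + (2*(-2 + 6)²)/4))/4 = -(5 + q)*(q + (q*(-⅕) + (2*4²)*(¼)))/4 = -(5 + q)*(q + (-q/5 + (2*16)*(¼)))/4 = -(5 + q)*(q + (-q/5 + 32*(¼)))/4 = -(5 + q)*(q + (-q/5 + 8))/4 = -(5 + q)*(q + (8 - q/5))/4 = -(5 + q)*(8 + 4*q/5)/4)
(-9*1)*L(-4) = (-9*1)*(-10 - 3*(-4) - ⅕*(-4)²) = -9*(-10 + 12 - ⅕*16) = -9*(-10 + 12 - 16/5) = -9*(-6/5) = 54/5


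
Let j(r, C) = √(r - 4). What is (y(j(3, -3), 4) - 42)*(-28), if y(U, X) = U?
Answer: 1176 - 28*I ≈ 1176.0 - 28.0*I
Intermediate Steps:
j(r, C) = √(-4 + r)
(y(j(3, -3), 4) - 42)*(-28) = (√(-4 + 3) - 42)*(-28) = (√(-1) - 42)*(-28) = (I - 42)*(-28) = (-42 + I)*(-28) = 1176 - 28*I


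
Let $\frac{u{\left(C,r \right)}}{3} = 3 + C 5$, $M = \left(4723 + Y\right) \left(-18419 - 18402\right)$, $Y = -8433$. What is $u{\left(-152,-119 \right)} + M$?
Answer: $136603639$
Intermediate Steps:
$M = 136605910$ ($M = \left(4723 - 8433\right) \left(-18419 - 18402\right) = \left(-3710\right) \left(-36821\right) = 136605910$)
$u{\left(C,r \right)} = 9 + 15 C$ ($u{\left(C,r \right)} = 3 \left(3 + C 5\right) = 3 \left(3 + 5 C\right) = 9 + 15 C$)
$u{\left(-152,-119 \right)} + M = \left(9 + 15 \left(-152\right)\right) + 136605910 = \left(9 - 2280\right) + 136605910 = -2271 + 136605910 = 136603639$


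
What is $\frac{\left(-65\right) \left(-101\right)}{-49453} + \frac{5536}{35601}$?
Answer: $\frac{40051243}{1760576253} \approx 0.022749$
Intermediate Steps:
$\frac{\left(-65\right) \left(-101\right)}{-49453} + \frac{5536}{35601} = 6565 \left(- \frac{1}{49453}\right) + 5536 \cdot \frac{1}{35601} = - \frac{6565}{49453} + \frac{5536}{35601} = \frac{40051243}{1760576253}$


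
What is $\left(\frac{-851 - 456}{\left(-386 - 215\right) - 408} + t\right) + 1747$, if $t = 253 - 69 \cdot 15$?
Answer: $\frac{974992}{1009} \approx 966.29$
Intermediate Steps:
$t = -782$ ($t = 253 - 1035 = -782$)
$\left(\frac{-851 - 456}{\left(-386 - 215\right) - 408} + t\right) + 1747 = \left(\frac{-851 - 456}{\left(-386 - 215\right) - 408} - 782\right) + 1747 = \left(- \frac{1307}{-601 - 408} - 782\right) + 1747 = \left(- \frac{1307}{-1009} - 782\right) + 1747 = \left(\left(-1307\right) \left(- \frac{1}{1009}\right) - 782\right) + 1747 = \left(\frac{1307}{1009} - 782\right) + 1747 = - \frac{787731}{1009} + 1747 = \frac{974992}{1009}$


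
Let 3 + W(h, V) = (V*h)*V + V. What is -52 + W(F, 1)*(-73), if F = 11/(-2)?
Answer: 991/2 ≈ 495.50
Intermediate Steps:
F = -11/2 (F = 11*(-½) = -11/2 ≈ -5.5000)
W(h, V) = -3 + V + h*V² (W(h, V) = -3 + ((V*h)*V + V) = -3 + (h*V² + V) = -3 + (V + h*V²) = -3 + V + h*V²)
-52 + W(F, 1)*(-73) = -52 + (-3 + 1 - 11/2*1²)*(-73) = -52 + (-3 + 1 - 11/2*1)*(-73) = -52 + (-3 + 1 - 11/2)*(-73) = -52 - 15/2*(-73) = -52 + 1095/2 = 991/2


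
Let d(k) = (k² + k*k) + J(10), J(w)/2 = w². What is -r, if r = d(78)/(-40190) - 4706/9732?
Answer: 77374879/97782270 ≈ 0.79130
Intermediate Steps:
J(w) = 2*w²
d(k) = 200 + 2*k² (d(k) = (k² + k*k) + 2*10² = (k² + k²) + 2*100 = 2*k² + 200 = 200 + 2*k²)
r = -77374879/97782270 (r = (200 + 2*78²)/(-40190) - 4706/9732 = (200 + 2*6084)*(-1/40190) - 4706*1/9732 = (200 + 12168)*(-1/40190) - 2353/4866 = 12368*(-1/40190) - 2353/4866 = -6184/20095 - 2353/4866 = -77374879/97782270 ≈ -0.79130)
-r = -1*(-77374879/97782270) = 77374879/97782270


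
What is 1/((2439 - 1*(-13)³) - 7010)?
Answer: -1/2374 ≈ -0.00042123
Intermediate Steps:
1/((2439 - 1*(-13)³) - 7010) = 1/((2439 - 1*(-2197)) - 7010) = 1/((2439 + 2197) - 7010) = 1/(4636 - 7010) = 1/(-2374) = -1/2374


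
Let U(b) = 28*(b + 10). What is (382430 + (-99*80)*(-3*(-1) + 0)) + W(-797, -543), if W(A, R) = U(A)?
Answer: 336634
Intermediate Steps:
U(b) = 280 + 28*b (U(b) = 28*(10 + b) = 280 + 28*b)
W(A, R) = 280 + 28*A
(382430 + (-99*80)*(-3*(-1) + 0)) + W(-797, -543) = (382430 + (-99*80)*(-3*(-1) + 0)) + (280 + 28*(-797)) = (382430 - 7920*(3 + 0)) + (280 - 22316) = (382430 - 7920*3) - 22036 = (382430 - 23760) - 22036 = 358670 - 22036 = 336634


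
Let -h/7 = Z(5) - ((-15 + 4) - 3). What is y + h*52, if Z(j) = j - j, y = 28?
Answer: -5068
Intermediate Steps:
Z(j) = 0
h = -98 (h = -7*(0 - ((-15 + 4) - 3)) = -7*(0 - (-11 - 3)) = -7*(0 - 1*(-14)) = -7*(0 + 14) = -7*14 = -98)
y + h*52 = 28 - 98*52 = 28 - 5096 = -5068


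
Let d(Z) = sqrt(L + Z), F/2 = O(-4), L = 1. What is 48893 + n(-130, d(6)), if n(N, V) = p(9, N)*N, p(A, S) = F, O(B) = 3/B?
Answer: 49088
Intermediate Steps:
F = -3/2 (F = 2*(3/(-4)) = 2*(3*(-1/4)) = 2*(-3/4) = -3/2 ≈ -1.5000)
p(A, S) = -3/2
d(Z) = sqrt(1 + Z)
n(N, V) = -3*N/2
48893 + n(-130, d(6)) = 48893 - 3/2*(-130) = 48893 + 195 = 49088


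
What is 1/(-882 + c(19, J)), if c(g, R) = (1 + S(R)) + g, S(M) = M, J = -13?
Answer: -1/875 ≈ -0.0011429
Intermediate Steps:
c(g, R) = 1 + R + g (c(g, R) = (1 + R) + g = 1 + R + g)
1/(-882 + c(19, J)) = 1/(-882 + (1 - 13 + 19)) = 1/(-882 + 7) = 1/(-875) = -1/875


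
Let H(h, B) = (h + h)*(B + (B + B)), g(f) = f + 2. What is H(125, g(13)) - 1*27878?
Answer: -16628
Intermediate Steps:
g(f) = 2 + f
H(h, B) = 6*B*h (H(h, B) = (2*h)*(B + 2*B) = (2*h)*(3*B) = 6*B*h)
H(125, g(13)) - 1*27878 = 6*(2 + 13)*125 - 1*27878 = 6*15*125 - 27878 = 11250 - 27878 = -16628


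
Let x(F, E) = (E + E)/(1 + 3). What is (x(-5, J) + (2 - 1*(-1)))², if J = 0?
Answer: 9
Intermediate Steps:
x(F, E) = E/2 (x(F, E) = (2*E)/4 = (2*E)*(¼) = E/2)
(x(-5, J) + (2 - 1*(-1)))² = ((½)*0 + (2 - 1*(-1)))² = (0 + (2 + 1))² = (0 + 3)² = 3² = 9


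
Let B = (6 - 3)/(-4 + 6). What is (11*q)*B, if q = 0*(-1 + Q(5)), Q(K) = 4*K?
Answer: 0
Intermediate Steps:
B = 3/2 ≈ 1.5000
q = 0 (q = 0*(-1 + 4*5) = 0*(-1 + 20) = 0*19 = 0)
(11*q)*B = (11*0)*(3/2) = 0*(3/2) = 0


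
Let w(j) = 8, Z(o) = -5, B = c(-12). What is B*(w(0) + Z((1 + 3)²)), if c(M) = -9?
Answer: -27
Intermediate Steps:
B = -9
B*(w(0) + Z((1 + 3)²)) = -9*(8 - 5) = -9*3 = -27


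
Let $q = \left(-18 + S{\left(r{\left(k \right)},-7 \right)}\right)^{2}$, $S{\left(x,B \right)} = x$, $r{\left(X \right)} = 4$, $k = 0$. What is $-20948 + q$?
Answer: $-20752$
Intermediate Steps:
$q = 196$ ($q = \left(-18 + 4\right)^{2} = \left(-14\right)^{2} = 196$)
$-20948 + q = -20948 + 196 = -20752$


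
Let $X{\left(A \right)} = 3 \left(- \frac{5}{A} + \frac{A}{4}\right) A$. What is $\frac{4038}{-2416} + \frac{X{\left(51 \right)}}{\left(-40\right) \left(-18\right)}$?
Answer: $\frac{147451}{144960} \approx 1.0172$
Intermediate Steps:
$X{\left(A \right)} = A \left(- \frac{15}{A} + \frac{3 A}{4}\right)$ ($X{\left(A \right)} = 3 \left(- \frac{5}{A} + A \frac{1}{4}\right) A = 3 \left(- \frac{5}{A} + \frac{A}{4}\right) A = \left(- \frac{15}{A} + \frac{3 A}{4}\right) A = A \left(- \frac{15}{A} + \frac{3 A}{4}\right)$)
$\frac{4038}{-2416} + \frac{X{\left(51 \right)}}{\left(-40\right) \left(-18\right)} = \frac{4038}{-2416} + \frac{-15 + \frac{3 \cdot 51^{2}}{4}}{\left(-40\right) \left(-18\right)} = 4038 \left(- \frac{1}{2416}\right) + \frac{-15 + \frac{3}{4} \cdot 2601}{720} = - \frac{2019}{1208} + \left(-15 + \frac{7803}{4}\right) \frac{1}{720} = - \frac{2019}{1208} + \frac{7743}{4} \cdot \frac{1}{720} = - \frac{2019}{1208} + \frac{2581}{960} = \frac{147451}{144960}$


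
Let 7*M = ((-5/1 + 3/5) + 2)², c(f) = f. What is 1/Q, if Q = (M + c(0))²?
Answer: 30625/20736 ≈ 1.4769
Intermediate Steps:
M = 144/175 (M = ((-5/1 + 3/5) + 2)²/7 = ((-5*1 + 3*(⅕)) + 2)²/7 = ((-5 + ⅗) + 2)²/7 = (-22/5 + 2)²/7 = (-12/5)²/7 = (⅐)*(144/25) = 144/175 ≈ 0.82286)
Q = 20736/30625 (Q = (144/175 + 0)² = (144/175)² = 20736/30625 ≈ 0.67709)
1/Q = 1/(20736/30625) = 30625/20736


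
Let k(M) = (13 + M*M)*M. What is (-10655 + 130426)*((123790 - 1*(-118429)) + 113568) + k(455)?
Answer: 42707167067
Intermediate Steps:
k(M) = M*(13 + M**2) (k(M) = (13 + M**2)*M = M*(13 + M**2))
(-10655 + 130426)*((123790 - 1*(-118429)) + 113568) + k(455) = (-10655 + 130426)*((123790 - 1*(-118429)) + 113568) + 455*(13 + 455**2) = 119771*((123790 + 118429) + 113568) + 455*(13 + 207025) = 119771*(242219 + 113568) + 455*207038 = 119771*355787 + 94202290 = 42612964777 + 94202290 = 42707167067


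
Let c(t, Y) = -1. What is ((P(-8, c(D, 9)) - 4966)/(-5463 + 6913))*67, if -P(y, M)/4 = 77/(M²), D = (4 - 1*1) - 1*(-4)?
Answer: -176679/725 ≈ -243.70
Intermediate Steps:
D = 7 (D = (4 - 1) + 4 = 3 + 4 = 7)
P(y, M) = -308/M² (P(y, M) = -308/(M²) = -308/M²)
((P(-8, c(D, 9)) - 4966)/(-5463 + 6913))*67 = ((-308/(-1)² - 4966)/(-5463 + 6913))*67 = ((-308*1 - 4966)/1450)*67 = ((-308 - 4966)*(1/1450))*67 = -5274*1/1450*67 = -2637/725*67 = -176679/725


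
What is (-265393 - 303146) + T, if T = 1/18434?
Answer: -10480447925/18434 ≈ -5.6854e+5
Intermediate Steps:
T = 1/18434 ≈ 5.4248e-5
(-265393 - 303146) + T = (-265393 - 303146) + 1/18434 = -568539 + 1/18434 = -10480447925/18434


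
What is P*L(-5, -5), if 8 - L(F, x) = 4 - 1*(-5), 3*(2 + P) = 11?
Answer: -5/3 ≈ -1.6667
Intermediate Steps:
P = 5/3 (P = -2 + (1/3)*11 = -2 + 11/3 = 5/3 ≈ 1.6667)
L(F, x) = -1 (L(F, x) = 8 - (4 - 1*(-5)) = 8 - (4 + 5) = 8 - 1*9 = 8 - 9 = -1)
P*L(-5, -5) = (5/3)*(-1) = -5/3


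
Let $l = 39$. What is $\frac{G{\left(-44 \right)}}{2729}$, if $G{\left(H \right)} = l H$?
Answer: $- \frac{1716}{2729} \approx -0.6288$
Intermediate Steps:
$G{\left(H \right)} = 39 H$
$\frac{G{\left(-44 \right)}}{2729} = \frac{39 \left(-44\right)}{2729} = \left(-1716\right) \frac{1}{2729} = - \frac{1716}{2729}$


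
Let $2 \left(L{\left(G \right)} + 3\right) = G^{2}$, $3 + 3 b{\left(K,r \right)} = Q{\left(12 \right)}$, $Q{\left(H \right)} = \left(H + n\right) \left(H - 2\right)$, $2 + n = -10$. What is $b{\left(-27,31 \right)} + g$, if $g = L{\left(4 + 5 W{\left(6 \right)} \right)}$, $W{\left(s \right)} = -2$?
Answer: $14$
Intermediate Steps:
$n = -12$ ($n = -2 - 10 = -12$)
$Q{\left(H \right)} = \left(-12 + H\right) \left(-2 + H\right)$ ($Q{\left(H \right)} = \left(H - 12\right) \left(H - 2\right) = \left(-12 + H\right) \left(-2 + H\right)$)
$b{\left(K,r \right)} = -1$ ($b{\left(K,r \right)} = -1 + \frac{24 + 12^{2} - 168}{3} = -1 + \frac{24 + 144 - 168}{3} = -1 + \frac{1}{3} \cdot 0 = -1 + 0 = -1$)
$L{\left(G \right)} = -3 + \frac{G^{2}}{2}$
$g = 15$ ($g = -3 + \frac{\left(4 + 5 \left(-2\right)\right)^{2}}{2} = -3 + \frac{\left(4 - 10\right)^{2}}{2} = -3 + \frac{\left(-6\right)^{2}}{2} = -3 + \frac{1}{2} \cdot 36 = -3 + 18 = 15$)
$b{\left(-27,31 \right)} + g = -1 + 15 = 14$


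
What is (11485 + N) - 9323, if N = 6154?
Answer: 8316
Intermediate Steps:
(11485 + N) - 9323 = (11485 + 6154) - 9323 = 17639 - 9323 = 8316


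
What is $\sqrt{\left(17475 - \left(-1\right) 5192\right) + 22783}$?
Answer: $15 \sqrt{202} \approx 213.19$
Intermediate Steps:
$\sqrt{\left(17475 - \left(-1\right) 5192\right) + 22783} = \sqrt{\left(17475 - -5192\right) + 22783} = \sqrt{\left(17475 + 5192\right) + 22783} = \sqrt{22667 + 22783} = \sqrt{45450} = 15 \sqrt{202}$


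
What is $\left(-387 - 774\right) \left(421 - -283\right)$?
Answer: $-817344$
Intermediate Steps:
$\left(-387 - 774\right) \left(421 - -283\right) = - 1161 \left(421 + 283\right) = \left(-1161\right) 704 = -817344$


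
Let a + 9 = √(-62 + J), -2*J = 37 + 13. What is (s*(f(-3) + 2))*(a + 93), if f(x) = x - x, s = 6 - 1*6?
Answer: 0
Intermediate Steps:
J = -25 (J = -(37 + 13)/2 = -½*50 = -25)
s = 0 (s = 6 - 6 = 0)
f(x) = 0
a = -9 + I*√87 (a = -9 + √(-62 - 25) = -9 + √(-87) = -9 + I*√87 ≈ -9.0 + 9.3274*I)
(s*(f(-3) + 2))*(a + 93) = (0*(0 + 2))*((-9 + I*√87) + 93) = (0*2)*(84 + I*√87) = 0*(84 + I*√87) = 0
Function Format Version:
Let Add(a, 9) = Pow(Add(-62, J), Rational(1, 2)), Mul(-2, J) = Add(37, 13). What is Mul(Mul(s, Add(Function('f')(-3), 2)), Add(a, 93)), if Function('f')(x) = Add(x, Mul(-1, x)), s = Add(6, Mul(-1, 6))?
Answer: 0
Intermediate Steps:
J = -25 (J = Mul(Rational(-1, 2), Add(37, 13)) = Mul(Rational(-1, 2), 50) = -25)
s = 0 (s = Add(6, -6) = 0)
Function('f')(x) = 0
a = Add(-9, Mul(I, Pow(87, Rational(1, 2)))) (a = Add(-9, Pow(Add(-62, -25), Rational(1, 2))) = Add(-9, Pow(-87, Rational(1, 2))) = Add(-9, Mul(I, Pow(87, Rational(1, 2)))) ≈ Add(-9.0000, Mul(9.3274, I)))
Mul(Mul(s, Add(Function('f')(-3), 2)), Add(a, 93)) = Mul(Mul(0, Add(0, 2)), Add(Add(-9, Mul(I, Pow(87, Rational(1, 2)))), 93)) = Mul(Mul(0, 2), Add(84, Mul(I, Pow(87, Rational(1, 2))))) = Mul(0, Add(84, Mul(I, Pow(87, Rational(1, 2))))) = 0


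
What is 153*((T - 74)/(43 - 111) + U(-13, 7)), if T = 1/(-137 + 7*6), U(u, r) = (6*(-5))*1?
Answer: -1680921/380 ≈ -4423.5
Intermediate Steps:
U(u, r) = -30 (U(u, r) = -30*1 = -30)
T = -1/95 (T = 1/(-137 + 42) = 1/(-95) = -1/95 ≈ -0.010526)
153*((T - 74)/(43 - 111) + U(-13, 7)) = 153*((-1/95 - 74)/(43 - 111) - 30) = 153*(-7031/95/(-68) - 30) = 153*(-7031/95*(-1/68) - 30) = 153*(7031/6460 - 30) = 153*(-186769/6460) = -1680921/380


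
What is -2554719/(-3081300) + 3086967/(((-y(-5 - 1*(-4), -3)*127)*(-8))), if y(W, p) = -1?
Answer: -792439651883/260883400 ≈ -3037.5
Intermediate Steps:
-2554719/(-3081300) + 3086967/(((-y(-5 - 1*(-4), -3)*127)*(-8))) = -2554719/(-3081300) + 3086967/(((-1*(-1)*127)*(-8))) = -2554719*(-1/3081300) + 3086967/(((1*127)*(-8))) = 851573/1027100 + 3086967/((127*(-8))) = 851573/1027100 + 3086967/(-1016) = 851573/1027100 + 3086967*(-1/1016) = 851573/1027100 - 3086967/1016 = -792439651883/260883400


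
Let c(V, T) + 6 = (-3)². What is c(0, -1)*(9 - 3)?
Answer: 18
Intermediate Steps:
c(V, T) = 3 (c(V, T) = -6 + (-3)² = -6 + 9 = 3)
c(0, -1)*(9 - 3) = 3*(9 - 3) = 3*6 = 18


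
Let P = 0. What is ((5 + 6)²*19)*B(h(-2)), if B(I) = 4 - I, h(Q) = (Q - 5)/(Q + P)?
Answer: 2299/2 ≈ 1149.5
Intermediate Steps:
h(Q) = (-5 + Q)/Q (h(Q) = (Q - 5)/(Q + 0) = (-5 + Q)/Q)
((5 + 6)²*19)*B(h(-2)) = ((5 + 6)²*19)*(4 - (-5 - 2)/(-2)) = (11²*19)*(4 - (-1)*(-7)/2) = (121*19)*(4 - 1*7/2) = 2299*(4 - 7/2) = 2299*(½) = 2299/2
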